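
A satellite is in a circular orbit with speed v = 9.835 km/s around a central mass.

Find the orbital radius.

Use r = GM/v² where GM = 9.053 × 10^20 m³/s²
v = 9.835 km/s = 9835 m/s
GM = 9.053 × 10^20 m³/s²
v² = 9.67272 × 10^7 m²/s²
r = GM/v² = (9.053 × 10^20) / (9.67272 × 10^7) = 9.35931 × 10^12 m ≈ 9.359 Tm

Final answer: 9.359 Tm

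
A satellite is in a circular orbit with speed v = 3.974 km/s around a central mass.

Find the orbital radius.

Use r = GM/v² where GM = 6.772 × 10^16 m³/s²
v = 3.974 km/s = 3974 m/s
GM = 6.772 × 10^16 m³/s²
v² = 1.57927 × 10^7 m²/s²
r = GM/v² = (6.772 × 10^16) / (1.57927 × 10^7) = 4.28806 × 10^9 m ≈ 4.288 × 10^9 m

Final answer: 4.288 × 10^9 m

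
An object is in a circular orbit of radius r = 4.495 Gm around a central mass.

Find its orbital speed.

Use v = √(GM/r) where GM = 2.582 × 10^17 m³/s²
r = 4.495 Gm = 4.495 × 10^9 m
GM = 2.582 × 10^17 m³/s²
GM/r = (2.582 × 10^17) / (4.495 × 10^9) = 5.74416 × 10^7 m²/s²
v = √(GM/r) = 7579.02 m/s ≈ 7.579 km/s

Final answer: 7.579 km/s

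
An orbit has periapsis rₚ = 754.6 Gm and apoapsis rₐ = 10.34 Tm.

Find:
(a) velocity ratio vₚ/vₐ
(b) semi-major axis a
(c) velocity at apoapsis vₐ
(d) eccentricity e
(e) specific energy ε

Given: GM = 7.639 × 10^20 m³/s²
rₚ = 754.6 Gm = 7.546 × 10^11 m
rₐ = 10.34 Tm = 1.034 × 10^13 m
GM = 7.639 × 10^20 m³/s²
a = (rₚ + rₐ)/2 = 5.5473 × 10^12 m
e = (rₐ − rₚ)/(rₐ + rₚ) = (9.5854 × 10^12) / (1.10946 × 10^13) = 0.86397
(a) vₚ/vₐ = rₐ/rₚ (angular momentum) = (1.034 × 10^13) / (7.546 × 10^11) = 13.7026 ≈ 13.7
(b) a = 5.5473 × 10^12 m ≈ 5.547 Tm
(c) vₐ² = GM (2/rₐ − 1/a) = 7.639 × 10^20 × (1.93424 × 10^-13 − 1.80268 × 10^-13) = 1.00497 × 10^7 m²/s²;  vₐ = 3170.12 m/s ≈ 3.17 km/s
(d) e = 0.86397 ≈ 0.864
(e) 2a = 1.10946 × 10^13 m;  ε = −GM/(2a) = -6.88533 × 10^7 J/kg ≈ -68.85 MJ/kg

Final answer:
(a) velocity ratio vₚ/vₐ = 13.7
(b) semi-major axis a = 5.547 Tm
(c) velocity at apoapsis vₐ = 3.17 km/s
(d) eccentricity e = 0.864
(e) specific energy ε = -68.85 MJ/kg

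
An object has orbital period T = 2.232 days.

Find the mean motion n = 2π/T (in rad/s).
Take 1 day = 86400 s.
T = 2.232 days = 192845 s
n = 2π / 192845 s = 3.25816 × 10^-5 rad/s ≈ 3.258 × 10^-5 rad/s

Final answer: n = 3.258 × 10^-5 rad/s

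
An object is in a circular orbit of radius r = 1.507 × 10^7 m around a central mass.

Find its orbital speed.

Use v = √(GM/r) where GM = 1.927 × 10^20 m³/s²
r = 1.507 × 10^7 m
GM = 1.927 × 10^20 m³/s²
GM/r = (1.927 × 10^20) / (1.507 × 10^7) = 1.2787 × 10^13 m²/s²
v = √(GM/r) = 3.57589 × 10^6 m/s ≈ 3576 km/s

Final answer: 3576 km/s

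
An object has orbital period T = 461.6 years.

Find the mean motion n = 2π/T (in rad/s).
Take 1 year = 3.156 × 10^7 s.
T = 461.6 years = 1.45681 × 10^10 s
n = 2π / (1.45681 × 10^10 s) = 4.31298 × 10^-10 rad/s ≈ 4.313 × 10^-10 rad/s

Final answer: n = 4.313 × 10^-10 rad/s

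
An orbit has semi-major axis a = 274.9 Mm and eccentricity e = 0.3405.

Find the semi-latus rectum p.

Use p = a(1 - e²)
a = 274.9 Mm = 2.749 × 10^8 m
e = 0.3405,  e² = 0.11594,  1 − e² = 0.88406
p = a(1 − e²) = 2.749 × 10^8 m × 0.88406 = 2.43028 × 10^8 m ≈ 243 Mm

Final answer: p = 243 Mm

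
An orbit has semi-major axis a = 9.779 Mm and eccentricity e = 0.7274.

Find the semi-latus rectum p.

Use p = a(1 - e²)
a = 9.779 Mm = 9.779 × 10^6 m
e = 0.7274,  e² = 0.529111,  1 − e² = 0.470889
p = a(1 − e²) = 9.779 × 10^6 m × 0.470889 = 4.60483 × 10^6 m ≈ 4.605 Mm

Final answer: p = 4.605 Mm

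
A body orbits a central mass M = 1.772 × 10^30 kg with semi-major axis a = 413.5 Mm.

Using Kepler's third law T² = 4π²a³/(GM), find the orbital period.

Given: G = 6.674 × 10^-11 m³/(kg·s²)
M = 1.772 × 10^30 kg
GM = G × M = 6.674 × 10^-11 × 1.772 × 10^30 = 1.18263 × 10^20 m³/s²
a = 413.5 Mm = 4.135 × 10^8 m
a³ = 7.07012 × 10^25 m³
T = 2π √(a³/GM) = 2π √((7.07012 × 10^25) / (1.18263 × 10^20)) = 2π × 773.194 s
T = 4858.12 s ≈ 1.349 hours

Final answer: 1.349 hours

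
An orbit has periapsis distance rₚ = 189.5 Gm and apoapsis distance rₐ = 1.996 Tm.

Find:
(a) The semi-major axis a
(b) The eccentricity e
rₚ = 189.5 Gm = 1.895 × 10^11 m
rₐ = 1.996 Tm = 1.996 × 10^12 m
(a) a = (rₚ + rₐ)/2 = 1.09275 × 10^12 m ≈ 1.093 Tm
(b) e = (rₐ − rₚ)/(rₐ + rₚ) = (1.8065 × 10^12) / (2.1855 × 10^12) = 0.826584

Final answer:
(a) a = 1.093 Tm
(b) e = 0.8266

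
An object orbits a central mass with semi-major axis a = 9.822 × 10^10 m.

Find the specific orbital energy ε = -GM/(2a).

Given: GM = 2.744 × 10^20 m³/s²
a = 9.822 × 10^10 m
GM = 2.744 × 10^20 m³/s²
2a = 1.9644 × 10^11 m
ε = −GM/(2a) = -1.39686 × 10^9 J/kg ≈ -1.397 GJ/kg

Final answer: -1.397 GJ/kg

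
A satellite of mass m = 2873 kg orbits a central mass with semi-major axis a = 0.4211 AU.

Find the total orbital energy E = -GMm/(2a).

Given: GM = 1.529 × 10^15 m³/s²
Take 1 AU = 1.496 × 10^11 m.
a = 0.4211 AU = 6.29966 × 10^10 m
GM = 1.529 × 10^15 m³/s²
2a = 1.25993 × 10^11 m
GMm = 1.529 × 10^15 × 2873 = 4.39282 × 10^18 m³·kg/s²
E = −GMm/(2a) = -3.48655 × 10^7 J ≈ -34.87 MJ

Final answer: -34.87 MJ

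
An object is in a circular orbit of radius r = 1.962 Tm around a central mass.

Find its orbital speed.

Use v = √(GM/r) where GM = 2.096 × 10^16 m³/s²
r = 1.962 Tm = 1.962 × 10^12 m
GM = 2.096 × 10^16 m³/s²
GM/r = (2.096 × 10^16) / (1.962 × 10^12) = 10683 m²/s²
v = √(GM/r) = 103.358 m/s ≈ 103.4 m/s

Final answer: 103.4 m/s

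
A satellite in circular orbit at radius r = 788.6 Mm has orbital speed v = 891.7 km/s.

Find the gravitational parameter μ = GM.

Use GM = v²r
r = 788.6 Mm = 7.886 × 10^8 m
v = 891.7 km/s = 891700 m/s
v² = 7.95129 × 10^11 m²/s²
GM = v²r = 7.95129 × 10^11 × 7.886 × 10^8 = 6.27039 × 10^20 m³/s²
GM ≈ 6.27 × 10^20 m³/s²

Final answer: GM = 6.27 × 10^20 m³/s²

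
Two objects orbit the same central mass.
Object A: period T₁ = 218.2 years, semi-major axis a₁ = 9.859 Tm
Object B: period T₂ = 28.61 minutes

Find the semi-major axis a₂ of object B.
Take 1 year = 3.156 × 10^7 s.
T₁ = 218.2 years = 6.88639 × 10^9 s
T₂ = 28.61 minutes = 1716.6 s
a₁ = 9.859 Tm = 9.859 × 10^12 m
Kepler's third law: (T₂/T₁)² = (a₂/a₁)³  ⇒  a₂ = a₁ (T₂/T₁)^(2/3)
T₂/T₁ = 2.49274 × 10^-7
(T₂/T₁)^(2/3) = 3.96082 × 10^-5
a₂ = 9.859 × 10^12 m × 3.96082 × 10^-5 = 3.90497 × 10^8 m ≈ 390.5 Mm

Final answer: a₂ = 390.5 Mm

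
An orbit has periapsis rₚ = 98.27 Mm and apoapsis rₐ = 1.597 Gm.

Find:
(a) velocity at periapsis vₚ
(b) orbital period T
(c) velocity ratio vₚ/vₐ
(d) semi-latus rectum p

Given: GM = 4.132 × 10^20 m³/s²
rₚ = 98.27 Mm = 9.827 × 10^7 m
rₐ = 1.597 Gm = 1.597 × 10^9 m
GM = 4.132 × 10^20 m³/s²
a = (rₚ + rₐ)/2 = 8.47635 × 10^8 m
e = (rₐ − rₚ)/(rₐ + rₚ) = (1.49873 × 10^9) / (1.69527 × 10^9) = 0.884066
(a) vₚ² = GM (2/rₚ − 1/a) = 4.132 × 10^20 × (2.03521 × 10^-8 − 1.17975 × 10^-9) = 7.92201 × 10^12 m²/s²;  vₚ = 2.81461 × 10^6 m/s ≈ 2815 km/s
(b) a³ = 6.09013 × 10^26 m³;  T = 2π √(a³/GM) = 2π × 1214.04 s = 7628.04 s ≈ 2.119 hours
(c) vₚ/vₐ = rₐ/rₚ (angular momentum) = (1.597 × 10^9) / (9.827 × 10^7) = 16.2511 ≈ 16.25
(d) 1 − e² = 0.218428;  p = a(1 − e²) = 8.47635 × 10^8 × 0.218428 = 1.85147 × 10^8 m ≈ 185.1 Mm

Final answer:
(a) velocity at periapsis vₚ = 2815 km/s
(b) orbital period T = 2.119 hours
(c) velocity ratio vₚ/vₐ = 16.25
(d) semi-latus rectum p = 185.1 Mm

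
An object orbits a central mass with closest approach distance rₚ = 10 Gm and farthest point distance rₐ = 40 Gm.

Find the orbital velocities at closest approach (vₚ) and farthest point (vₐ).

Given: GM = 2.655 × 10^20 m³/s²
rₚ = 10 Gm = 1 × 10^10 m
rₐ = 40 Gm = 4 × 10^10 m
GM = 2.655 × 10^20 m³/s²
a = (rₚ + rₐ)/2 = 2.5 × 10^10 m
Vis-viva: v² = GM (2/r − 1/a)
vₚ² = 2.655 × 10^20 × (2 × 10^-10 − 4 × 10^-11) = 4.248 × 10^10 m²/s²
vₚ = 206107 m/s ≈ 206.1 km/s
vₐ² = 2.655 × 10^20 × (5 × 10^-11 − 4 × 10^-11) = 2.655 × 10^9 m²/s²
vₐ = 51526.7 m/s ≈ 51.53 km/s

Final answer: vₚ = 206.1 km/s, vₐ = 51.53 km/s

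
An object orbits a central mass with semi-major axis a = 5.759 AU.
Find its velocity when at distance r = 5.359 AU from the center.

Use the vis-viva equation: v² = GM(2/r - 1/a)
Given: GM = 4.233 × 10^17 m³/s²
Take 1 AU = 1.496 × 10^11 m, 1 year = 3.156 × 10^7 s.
a = 5.759 AU = 8.61546 × 10^11 m
r = 5.359 AU = 8.01706 × 10^11 m
GM = 4.233 × 10^17 m³/s²
2/r − 1/a = 2.49468 × 10^-12 − 1.1607 × 10^-12 = 1.33398 × 10^-12 m⁻¹
v² = GM (2/r − 1/a) = 564672 m²/s²
v = 751.446 m/s ≈ 0.1585 AU/year

Final answer: 0.1585 AU/year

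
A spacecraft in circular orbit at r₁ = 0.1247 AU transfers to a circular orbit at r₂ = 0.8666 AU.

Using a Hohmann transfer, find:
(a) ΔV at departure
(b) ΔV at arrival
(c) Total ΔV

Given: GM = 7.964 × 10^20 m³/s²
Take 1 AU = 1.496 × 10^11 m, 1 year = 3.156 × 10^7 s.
r₁ = 0.1247 AU = 1.86551 × 10^10 m
r₂ = 0.8666 AU = 1.29643 × 10^11 m
GM = 7.964 × 10^20 m³/s²
Transfer ellipse: a_t = (r₁ + r₂)/2 = 7.41492 × 10^10 m
Circular speed at r₁: v₁ = √(GM/r₁) = 206617 m/s
Transfer speed at r₁ (periapsis): v₁ₜ = √(GM(2/r₁ − 1/a_t)) = 273205 m/s
(a) ΔV₁ = v₁ₜ − v₁ = 66587.6 m/s ≈ 14.05 AU/year
Circular speed at r₂: v₂ = √(GM/r₂) = 78377.3 m/s
Transfer speed at r₂ (apoapsis): v₂ₜ = √(GM(2/r₂ − 1/a_t)) = 39313 m/s
(b) ΔV₂ = v₂ − v₂ₜ = 39064.3 m/s ≈ 8.241 AU/year
(c) ΔV_total = ΔV₁ + ΔV₂ = 105652 m/s ≈ 22.29 AU/year

Final answer:
(a) ΔV₁ = 14.05 AU/year
(b) ΔV₂ = 8.241 AU/year
(c) ΔV_total = 22.29 AU/year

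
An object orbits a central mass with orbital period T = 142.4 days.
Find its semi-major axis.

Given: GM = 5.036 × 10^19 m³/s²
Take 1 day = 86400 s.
T = 142.4 days = 1.23034 × 10^7 s
GM = 5.036 × 10^19 m³/s²
Kepler's third law: a³ = GM T² / (4π²)
T² = 1.51373 × 10^14 s²
a³ = (5.036 × 10^19) × (1.51373 × 10^14) / (4π²) = 1.93096 × 10^32 m³
a = (a³)^(1/3) = 5.77996 × 10^10 m ≈ 5.78 × 10^10 m

Final answer: 5.78 × 10^10 m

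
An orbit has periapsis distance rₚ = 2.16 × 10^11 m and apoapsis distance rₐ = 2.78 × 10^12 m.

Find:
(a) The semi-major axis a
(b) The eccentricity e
rₚ = 2.16 × 10^11 m
rₐ = 2.78 × 10^12 m
(a) a = (rₚ + rₐ)/2 = 1.498 × 10^12 m ≈ 1.498 × 10^12 m
(b) e = (rₐ − rₚ)/(rₐ + rₚ) = (2.564 × 10^12) / (2.996 × 10^12) = 0.855808

Final answer:
(a) a = 1.498 × 10^12 m
(b) e = 0.8558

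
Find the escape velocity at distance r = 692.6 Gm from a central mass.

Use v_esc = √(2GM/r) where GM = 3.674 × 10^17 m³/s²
r = 692.6 Gm = 6.926 × 10^11 m
GM = 3.674 × 10^17 m³/s²
2GM/r = 2 × (3.674 × 10^17) / (6.926 × 10^11) = 1.06093 × 10^6 m²/s²
v_esc = √(2GM/r) = 1030.01 m/s ≈ 1.03 km/s

Final answer: 1.03 km/s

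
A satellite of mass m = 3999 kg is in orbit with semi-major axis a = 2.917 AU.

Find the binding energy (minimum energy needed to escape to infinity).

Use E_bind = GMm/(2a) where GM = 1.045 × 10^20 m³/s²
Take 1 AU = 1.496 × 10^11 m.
a = 2.917 AU = 4.36383 × 10^11 m
GM = 1.045 × 10^20 m³/s²
m = 3999 kg
GMm = 1.045 × 10^20 × 3999 = 4.17895 × 10^23 m³·kg/s²
2a = 8.72766 × 10^11 m
E_bind = GMm/(2a) = 4.78817 × 10^11 J ≈ 478.8 GJ

Final answer: 478.8 GJ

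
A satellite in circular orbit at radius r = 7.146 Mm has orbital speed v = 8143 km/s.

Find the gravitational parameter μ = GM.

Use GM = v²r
r = 7.146 Mm = 7.146 × 10^6 m
v = 8143 km/s = 8.143 × 10^6 m/s
v² = 6.63084 × 10^13 m²/s²
GM = v²r = 6.63084 × 10^13 × 7.146 × 10^6 = 4.7384 × 10^20 m³/s²
GM ≈ 4.738 × 10^20 m³/s²

Final answer: GM = 4.738 × 10^20 m³/s²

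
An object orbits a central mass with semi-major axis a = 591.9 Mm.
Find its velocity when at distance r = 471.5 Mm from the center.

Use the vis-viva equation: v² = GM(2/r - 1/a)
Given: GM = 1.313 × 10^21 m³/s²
a = 591.9 Mm = 5.919 × 10^8 m
r = 471.5 Mm = 4.715 × 10^8 m
GM = 1.313 × 10^21 m³/s²
2/r − 1/a = 4.24178 × 10^-9 − 1.68947 × 10^-9 = 2.55231 × 10^-9 m⁻¹
v² = GM (2/r − 1/a) = 3.35118 × 10^12 m²/s²
v = 1.83062 × 10^6 m/s ≈ 1831 km/s

Final answer: 1831 km/s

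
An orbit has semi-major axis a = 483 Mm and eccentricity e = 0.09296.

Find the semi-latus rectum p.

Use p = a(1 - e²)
a = 483 Mm = 4.83 × 10^8 m
e = 0.09296,  e² = 0.00864156,  1 − e² = 0.991358
p = a(1 − e²) = 4.83 × 10^8 m × 0.991358 = 4.78826 × 10^8 m ≈ 478.8 Mm

Final answer: p = 478.8 Mm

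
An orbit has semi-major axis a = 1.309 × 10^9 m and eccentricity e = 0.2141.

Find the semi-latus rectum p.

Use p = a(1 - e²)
a = 1.309 × 10^9 m
e = 0.2141,  e² = 0.0458388,  1 − e² = 0.954161
p = a(1 − e²) = 1.309 × 10^9 m × 0.954161 = 1.249 × 10^9 m ≈ 1.249 × 10^9 m

Final answer: p = 1.249 × 10^9 m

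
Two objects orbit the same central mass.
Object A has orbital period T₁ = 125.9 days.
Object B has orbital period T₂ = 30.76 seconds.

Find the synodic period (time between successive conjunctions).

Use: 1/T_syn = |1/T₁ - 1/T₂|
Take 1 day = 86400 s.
T₁ = 125.9 days = 1.08778 × 10^7 s
T₂ = 30.76 seconds
1/T₁ = 9.19307 × 10^-8 s⁻¹
1/T₂ = 0.0325098 s⁻¹
|1/T₁ − 1/T₂| = 0.0325097 s⁻¹
T_syn = 1 / |1/T₁ − 1/T₂| = 30.7601 s ≈ 30.76 seconds

Final answer: T_syn = 30.76 seconds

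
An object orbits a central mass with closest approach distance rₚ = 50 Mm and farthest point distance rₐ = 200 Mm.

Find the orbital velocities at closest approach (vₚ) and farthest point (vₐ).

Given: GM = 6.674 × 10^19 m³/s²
rₚ = 50 Mm = 5 × 10^7 m
rₐ = 200 Mm = 2 × 10^8 m
GM = 6.674 × 10^19 m³/s²
a = (rₚ + rₐ)/2 = 1.25 × 10^8 m
Vis-viva: v² = GM (2/r − 1/a)
vₚ² = 6.674 × 10^19 × (4 × 10^-8 − 8 × 10^-9) = 2.13568 × 10^12 m²/s²
vₚ = 1.4614 × 10^6 m/s ≈ 1461 km/s
vₐ² = 6.674 × 10^19 × (1 × 10^-8 − 8 × 10^-9) = 1.3348 × 10^11 m²/s²
vₐ = 365349 m/s ≈ 365.3 km/s

Final answer: vₚ = 1461 km/s, vₐ = 365.3 km/s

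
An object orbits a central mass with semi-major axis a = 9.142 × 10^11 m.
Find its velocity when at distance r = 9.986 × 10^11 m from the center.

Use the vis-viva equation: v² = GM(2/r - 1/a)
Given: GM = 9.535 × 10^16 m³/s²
a = 9.142 × 10^11 m
r = 9.986 × 10^11 m
GM = 9.535 × 10^16 m³/s²
2/r − 1/a = 2.0028 × 10^-12 − 1.09385 × 10^-12 = 9.08951 × 10^-13 m⁻¹
v² = GM (2/r − 1/a) = 86668.5 m²/s²
v = 294.395 m/s ≈ 294.4 m/s

Final answer: 294.4 m/s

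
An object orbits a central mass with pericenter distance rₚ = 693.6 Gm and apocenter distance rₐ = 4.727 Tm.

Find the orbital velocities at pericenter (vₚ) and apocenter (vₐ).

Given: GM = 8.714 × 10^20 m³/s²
rₚ = 693.6 Gm = 6.936 × 10^11 m
rₐ = 4.727 Tm = 4.727 × 10^12 m
GM = 8.714 × 10^20 m³/s²
a = (rₚ + rₐ)/2 = 2.7103 × 10^12 m
Vis-viva: v² = GM (2/r − 1/a)
vₚ² = 8.714 × 10^20 × (2.88351 × 10^-12 − 3.68963 × 10^-13) = 2.19117 × 10^9 m²/s²
vₚ = 46810 m/s ≈ 46.81 km/s
vₐ² = 8.714 × 10^20 × (4.23101 × 10^-13 − 3.68963 × 10^-13) = 4.71763 × 10^7 m²/s²
vₐ = 6868.5 m/s ≈ 6.868 km/s

Final answer: vₚ = 46.81 km/s, vₐ = 6.868 km/s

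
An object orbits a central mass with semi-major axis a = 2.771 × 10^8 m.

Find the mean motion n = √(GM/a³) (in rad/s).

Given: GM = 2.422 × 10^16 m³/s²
a = 2.771 × 10^8 m
GM = 2.422 × 10^16 m³/s²
a³ = 2.1277 × 10^25 m³
GM/a³ = (2.422 × 10^16) / (2.1277 × 10^25) = 1.13832 × 10^-9 s⁻²
n = √(GM/a³) = 3.3739 × 10^-5 rad/s ≈ 3.374 × 10^-5 rad/s

Final answer: n = 3.374 × 10^-5 rad/s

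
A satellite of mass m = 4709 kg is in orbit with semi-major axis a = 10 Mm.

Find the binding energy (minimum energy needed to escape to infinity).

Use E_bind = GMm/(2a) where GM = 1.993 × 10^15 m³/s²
a = 10 Mm = 1 × 10^7 m
GM = 1.993 × 10^15 m³/s²
m = 4709 kg
GMm = 1.993 × 10^15 × 4709 = 9.38504 × 10^18 m³·kg/s²
2a = 2 × 10^7 m
E_bind = GMm/(2a) = 4.69252 × 10^11 J ≈ 469.3 GJ

Final answer: 469.3 GJ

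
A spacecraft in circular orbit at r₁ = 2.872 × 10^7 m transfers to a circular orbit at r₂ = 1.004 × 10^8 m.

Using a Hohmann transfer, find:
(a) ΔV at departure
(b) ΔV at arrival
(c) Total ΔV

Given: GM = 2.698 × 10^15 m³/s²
r₁ = 2.872 × 10^7 m
r₂ = 1.004 × 10^8 m
GM = 2.698 × 10^15 m³/s²
Transfer ellipse: a_t = (r₁ + r₂)/2 = 6.456 × 10^7 m
Circular speed at r₁: v₁ = √(GM/r₁) = 9692.34 m/s
Transfer speed at r₁ (periapsis): v₁ₜ = √(GM(2/r₁ − 1/a_t)) = 12086.9 m/s
(a) ΔV₁ = v₁ₜ − v₁ = 2394.53 m/s ≈ 2.395 km/s
Circular speed at r₂: v₂ = √(GM/r₂) = 5183.87 m/s
Transfer speed at r₂ (apoapsis): v₂ₜ = √(GM(2/r₂ − 1/a_t)) = 3457.52 m/s
(b) ΔV₂ = v₂ − v₂ₜ = 1726.35 m/s ≈ 1.726 km/s
(c) ΔV_total = ΔV₁ + ΔV₂ = 4120.88 m/s ≈ 4.121 km/s

Final answer:
(a) ΔV₁ = 2.395 km/s
(b) ΔV₂ = 1.726 km/s
(c) ΔV_total = 4.121 km/s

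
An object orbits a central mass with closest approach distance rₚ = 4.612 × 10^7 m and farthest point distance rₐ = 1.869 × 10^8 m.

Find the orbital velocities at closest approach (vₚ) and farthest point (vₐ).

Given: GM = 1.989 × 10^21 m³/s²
rₚ = 4.612 × 10^7 m
rₐ = 1.869 × 10^8 m
GM = 1.989 × 10^21 m³/s²
a = (rₚ + rₐ)/2 = 1.1651 × 10^8 m
Vis-viva: v² = GM (2/r − 1/a)
vₚ² = 1.989 × 10^21 × (4.33651 × 10^-8 − 8.58295 × 10^-9) = 6.91818 × 10^13 m²/s²
vₚ = 8.31756 × 10^6 m/s ≈ 8318 km/s
vₐ² = 1.989 × 10^21 × (1.07009 × 10^-8 − 8.58295 × 10^-9) = 4.21261 × 10^12 m²/s²
vₐ = 2.05247 × 10^6 m/s ≈ 2052 km/s

Final answer: vₚ = 8318 km/s, vₐ = 2052 km/s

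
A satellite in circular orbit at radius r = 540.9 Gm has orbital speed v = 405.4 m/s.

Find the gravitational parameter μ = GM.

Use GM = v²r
r = 540.9 Gm = 5.409 × 10^11 m
v = 405.4 m/s
v² = 164349 m²/s²
GM = v²r = 164349 × 5.409 × 10^11 = 8.88965 × 10^16 m³/s²
GM ≈ 8.89 × 10^16 m³/s²

Final answer: GM = 8.89 × 10^16 m³/s²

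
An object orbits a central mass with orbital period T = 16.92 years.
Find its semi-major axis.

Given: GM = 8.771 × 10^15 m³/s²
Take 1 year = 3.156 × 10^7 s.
T = 16.92 years = 5.33995 × 10^8 s
GM = 8.771 × 10^15 m³/s²
Kepler's third law: a³ = GM T² / (4π²)
T² = 2.85151 × 10^17 s²
a³ = (8.771 × 10^15) × (2.85151 × 10^17) / (4π²) = 6.33525 × 10^31 m³
a = (a³)^(1/3) = 3.98647 × 10^10 m ≈ 39.86 Gm

Final answer: 39.86 Gm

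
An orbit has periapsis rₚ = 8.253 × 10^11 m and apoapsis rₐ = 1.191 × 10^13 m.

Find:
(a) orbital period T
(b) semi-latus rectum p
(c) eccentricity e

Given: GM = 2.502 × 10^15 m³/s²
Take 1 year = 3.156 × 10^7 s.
rₚ = 8.253 × 10^11 m
rₐ = 1.191 × 10^13 m
GM = 2.502 × 10^15 m³/s²
a = (rₚ + rₐ)/2 = 6.36765 × 10^12 m
e = (rₐ − rₚ)/(rₐ + rₚ) = (1.10847 × 10^13) / (1.27353 × 10^13) = 0.870392
(a) a³ = 2.58189 × 10^38 m³;  T = 2π √(a³/GM) = 2π × 3.21237 × 10^11 s = 2.01839 × 10^12 s ≈ 6.395 × 10^4 years
(b) 1 − e² = 0.242418;  p = a(1 − e²) = 6.36765 × 10^12 × 0.242418 = 1.54363 × 10^12 m ≈ 1.544 × 10^12 m
(c) e = 0.870392 ≈ 0.8704

Final answer:
(a) orbital period T = 6.395 × 10^4 years
(b) semi-latus rectum p = 1.544 × 10^12 m
(c) eccentricity e = 0.8704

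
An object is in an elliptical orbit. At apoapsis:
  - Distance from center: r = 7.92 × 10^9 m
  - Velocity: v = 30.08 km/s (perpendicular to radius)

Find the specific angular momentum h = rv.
r = 7.92 × 10^9 m
v = 30.08 km/s = 30080 m/s
h = rv = 7.92 × 10^9 × 30080 = 2.38234 × 10^14 m²/s ≈ 2.382 × 10^14 m²/s

Final answer: h = 2.382 × 10^14 m²/s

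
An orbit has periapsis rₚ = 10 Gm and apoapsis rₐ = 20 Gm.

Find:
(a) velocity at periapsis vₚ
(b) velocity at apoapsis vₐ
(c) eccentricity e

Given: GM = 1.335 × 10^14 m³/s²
rₚ = 10 Gm = 1 × 10^10 m
rₐ = 20 Gm = 2 × 10^10 m
GM = 1.335 × 10^14 m³/s²
a = (rₚ + rₐ)/2 = 1.5 × 10^10 m
e = (rₐ − rₚ)/(rₐ + rₚ) = (1 × 10^10) / (3 × 10^10) = 0.333333
(a) vₚ² = GM (2/rₚ − 1/a) = 1.335 × 10^14 × (2 × 10^-10 − 6.66667 × 10^-11) = 17800 m²/s²;  vₚ = 133.417 m/s ≈ 133.4 m/s
(b) vₐ² = GM (2/rₐ − 1/a) = 1.335 × 10^14 × (1 × 10^-10 − 6.66667 × 10^-11) = 4450 m²/s²;  vₐ = 66.7083 m/s ≈ 66.71 m/s
(c) e = 0.333333 ≈ 0.3333

Final answer:
(a) velocity at periapsis vₚ = 133.4 m/s
(b) velocity at apoapsis vₐ = 66.71 m/s
(c) eccentricity e = 0.3333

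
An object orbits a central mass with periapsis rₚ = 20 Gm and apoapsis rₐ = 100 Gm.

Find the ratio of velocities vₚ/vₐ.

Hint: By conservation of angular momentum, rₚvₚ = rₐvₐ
rₚ = 20 Gm = 2 × 10^10 m
rₐ = 100 Gm = 1 × 10^11 m
rₚvₚ = rₐvₐ  ⇒  vₚ/vₐ = rₐ/rₚ
vₚ/vₐ = (1 × 10^11) / (2 × 10^10) = 5

Final answer: vₚ/vₐ = 5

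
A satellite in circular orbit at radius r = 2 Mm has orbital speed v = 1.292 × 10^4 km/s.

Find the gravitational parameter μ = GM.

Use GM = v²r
r = 2 Mm = 2 × 10^6 m
v = 1.292 × 10^4 km/s = 1.292 × 10^7 m/s
v² = 1.66926 × 10^14 m²/s²
GM = v²r = 1.66926 × 10^14 × 2 × 10^6 = 3.33853 × 10^20 m³/s²
GM ≈ 3.339 × 10^20 m³/s²

Final answer: GM = 3.339 × 10^20 m³/s²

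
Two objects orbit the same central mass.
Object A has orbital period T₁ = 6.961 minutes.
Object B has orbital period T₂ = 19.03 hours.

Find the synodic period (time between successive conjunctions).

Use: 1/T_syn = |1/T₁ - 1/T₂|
T₁ = 6.961 minutes = 417.66 s
T₂ = 19.03 hours = 68508 s
1/T₁ = 0.00239429 s⁻¹
1/T₂ = 1.45968 × 10^-5 s⁻¹
|1/T₁ − 1/T₂| = 0.0023797 s⁻¹
T_syn = 1 / |1/T₁ − 1/T₂| = 420.222 s ≈ 7.004 minutes

Final answer: T_syn = 7.004 minutes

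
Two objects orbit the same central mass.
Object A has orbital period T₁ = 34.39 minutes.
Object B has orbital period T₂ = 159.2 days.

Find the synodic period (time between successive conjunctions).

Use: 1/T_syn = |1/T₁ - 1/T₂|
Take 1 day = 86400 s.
T₁ = 34.39 minutes = 2063.4 s
T₂ = 159.2 days = 1.37549 × 10^7 s
1/T₁ = 0.000484637 s⁻¹
1/T₂ = 7.27015 × 10^-8 s⁻¹
|1/T₁ − 1/T₂| = 0.000484564 s⁻¹
T_syn = 1 / |1/T₁ − 1/T₂| = 2063.71 s ≈ 34.4 minutes

Final answer: T_syn = 34.4 minutes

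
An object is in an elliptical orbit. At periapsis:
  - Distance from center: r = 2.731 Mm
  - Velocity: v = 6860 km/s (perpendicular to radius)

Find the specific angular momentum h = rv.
r = 2.731 Mm = 2.731 × 10^6 m
v = 6860 km/s = 6.86 × 10^6 m/s
h = rv = 2.731 × 10^6 × 6.86 × 10^6 = 1.87347 × 10^13 m²/s ≈ 1.873 × 10^13 m²/s

Final answer: h = 1.873 × 10^13 m²/s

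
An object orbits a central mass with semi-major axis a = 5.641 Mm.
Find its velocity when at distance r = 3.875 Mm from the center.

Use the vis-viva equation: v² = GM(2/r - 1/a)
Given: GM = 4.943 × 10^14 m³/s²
a = 5.641 Mm = 5.641 × 10^6 m
r = 3.875 Mm = 3.875 × 10^6 m
GM = 4.943 × 10^14 m³/s²
2/r − 1/a = 5.16129 × 10^-7 − 1.77274 × 10^-7 = 3.38855 × 10^-7 m⁻¹
v² = GM (2/r − 1/a) = 1.67496 × 10^8 m²/s²
v = 12942 m/s ≈ 12.94 km/s

Final answer: 12.94 km/s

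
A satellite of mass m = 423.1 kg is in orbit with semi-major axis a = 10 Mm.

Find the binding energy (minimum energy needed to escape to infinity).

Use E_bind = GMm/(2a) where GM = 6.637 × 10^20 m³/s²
a = 10 Mm = 1 × 10^7 m
GM = 6.637 × 10^20 m³/s²
m = 423.1 kg
GMm = 6.637 × 10^20 × 423.1 = 2.80811 × 10^23 m³·kg/s²
2a = 2 × 10^7 m
E_bind = GMm/(2a) = 1.40406 × 10^16 J ≈ 14.04 PJ

Final answer: 14.04 PJ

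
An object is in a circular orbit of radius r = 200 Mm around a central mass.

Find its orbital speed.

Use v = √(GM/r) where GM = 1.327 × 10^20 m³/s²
r = 200 Mm = 2 × 10^8 m
GM = 1.327 × 10^20 m³/s²
GM/r = (1.327 × 10^20) / (2 × 10^8) = 6.635 × 10^11 m²/s²
v = √(GM/r) = 814555 m/s ≈ 814.6 km/s

Final answer: 814.6 km/s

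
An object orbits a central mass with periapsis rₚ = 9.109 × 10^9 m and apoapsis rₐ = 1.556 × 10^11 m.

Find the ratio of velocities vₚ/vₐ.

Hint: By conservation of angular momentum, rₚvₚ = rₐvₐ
rₚ = 9.109 × 10^9 m
rₐ = 1.556 × 10^11 m
rₚvₚ = rₐvₐ  ⇒  vₚ/vₐ = rₐ/rₚ
vₚ/vₐ = (1.556 × 10^11) / (9.109 × 10^9) = 17.082

Final answer: vₚ/vₐ = 17.08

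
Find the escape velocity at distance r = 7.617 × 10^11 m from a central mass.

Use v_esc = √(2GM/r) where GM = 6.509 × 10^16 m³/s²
r = 7.617 × 10^11 m
GM = 6.509 × 10^16 m³/s²
2GM/r = 2 × (6.509 × 10^16) / (7.617 × 10^11) = 170907 m²/s²
v_esc = √(2GM/r) = 413.409 m/s ≈ 413.4 m/s

Final answer: 413.4 m/s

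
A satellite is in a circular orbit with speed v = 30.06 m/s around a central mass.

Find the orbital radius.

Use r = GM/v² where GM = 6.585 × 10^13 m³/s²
v = 30.06 m/s
GM = 6.585 × 10^13 m³/s²
v² = 903.604 m²/s²
r = GM/v² = (6.585 × 10^13) / 903.604 = 7.28749 × 10^10 m ≈ 72.87 Gm

Final answer: 72.87 Gm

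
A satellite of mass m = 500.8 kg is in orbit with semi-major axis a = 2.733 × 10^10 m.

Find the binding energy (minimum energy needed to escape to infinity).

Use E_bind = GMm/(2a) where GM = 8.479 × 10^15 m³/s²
a = 2.733 × 10^10 m
GM = 8.479 × 10^15 m³/s²
m = 500.8 kg
GMm = 8.479 × 10^15 × 500.8 = 4.24628 × 10^18 m³·kg/s²
2a = 5.466 × 10^10 m
E_bind = GMm/(2a) = 7.76854 × 10^7 J ≈ 77.69 MJ

Final answer: 77.69 MJ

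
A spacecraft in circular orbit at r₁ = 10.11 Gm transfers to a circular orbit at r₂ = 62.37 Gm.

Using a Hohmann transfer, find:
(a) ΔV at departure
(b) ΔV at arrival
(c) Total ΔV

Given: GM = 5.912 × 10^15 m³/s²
r₁ = 10.11 Gm = 1.011 × 10^10 m
r₂ = 62.37 Gm = 6.237 × 10^10 m
GM = 5.912 × 10^15 m³/s²
Transfer ellipse: a_t = (r₁ + r₂)/2 = 3.624 × 10^10 m
Circular speed at r₁: v₁ = √(GM/r₁) = 764.701 m/s
Transfer speed at r₁ (periapsis): v₁ₜ = √(GM(2/r₁ − 1/a_t)) = 1003.2 m/s
(a) ΔV₁ = v₁ₜ − v₁ = 238.494 m/s ≈ 238.5 m/s
Circular speed at r₂: v₂ = √(GM/r₂) = 307.878 m/s
Transfer speed at r₂ (apoapsis): v₂ₜ = √(GM(2/r₂ − 1/a_t)) = 162.615 m/s
(b) ΔV₂ = v₂ − v₂ₜ = 145.263 m/s ≈ 145.3 m/s
(c) ΔV_total = ΔV₁ + ΔV₂ = 383.758 m/s ≈ 383.8 m/s

Final answer:
(a) ΔV₁ = 238.5 m/s
(b) ΔV₂ = 145.3 m/s
(c) ΔV_total = 383.8 m/s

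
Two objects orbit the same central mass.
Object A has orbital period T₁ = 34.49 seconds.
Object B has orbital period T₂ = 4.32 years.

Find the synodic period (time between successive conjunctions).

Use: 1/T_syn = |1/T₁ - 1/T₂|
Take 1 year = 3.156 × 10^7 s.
T₁ = 34.49 seconds
T₂ = 4.32 years = 1.36339 × 10^8 s
1/T₁ = 0.0289939 s⁻¹
1/T₂ = 7.33465 × 10^-9 s⁻¹
|1/T₁ − 1/T₂| = 0.0289939 s⁻¹
T_syn = 1 / |1/T₁ − 1/T₂| = 34.49 s ≈ 34.49 seconds

Final answer: T_syn = 34.49 seconds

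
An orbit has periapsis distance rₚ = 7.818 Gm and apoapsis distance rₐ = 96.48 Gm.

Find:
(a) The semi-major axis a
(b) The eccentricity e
rₚ = 7.818 Gm = 7.818 × 10^9 m
rₐ = 96.48 Gm = 9.648 × 10^10 m
(a) a = (rₚ + rₐ)/2 = 5.2149 × 10^10 m ≈ 52.15 Gm
(b) e = (rₐ − rₚ)/(rₐ + rₚ) = (8.8662 × 10^10) / (1.04298 × 10^11) = 0.850083

Final answer:
(a) a = 52.15 Gm
(b) e = 0.8501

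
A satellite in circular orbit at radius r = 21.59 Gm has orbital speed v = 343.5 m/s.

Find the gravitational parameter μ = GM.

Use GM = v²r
r = 21.59 Gm = 2.159 × 10^10 m
v = 343.5 m/s
v² = 117992 m²/s²
GM = v²r = 117992 × 2.159 × 10^10 = 2.54745 × 10^15 m³/s²
GM ≈ 2.547 × 10^15 m³/s²

Final answer: GM = 2.547 × 10^15 m³/s²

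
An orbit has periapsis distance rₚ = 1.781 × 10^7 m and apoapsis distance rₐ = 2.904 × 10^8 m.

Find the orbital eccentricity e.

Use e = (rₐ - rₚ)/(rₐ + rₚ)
rₚ = 1.781 × 10^7 m
rₐ = 2.904 × 10^8 m
rₐ − rₚ = 2.7259 × 10^8 m
rₐ + rₚ = 3.0821 × 10^8 m
e = (rₐ − rₚ)/(rₐ + rₚ) = 0.884429

Final answer: e = 0.8844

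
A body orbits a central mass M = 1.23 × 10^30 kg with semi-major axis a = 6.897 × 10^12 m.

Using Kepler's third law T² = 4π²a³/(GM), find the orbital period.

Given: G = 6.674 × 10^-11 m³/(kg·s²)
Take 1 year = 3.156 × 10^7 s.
M = 1.23 × 10^30 kg
GM = G × M = 6.674 × 10^-11 × 1.23 × 10^30 = 8.20902 × 10^19 m³/s²
a = 6.897 × 10^12 m
a³ = 3.28081 × 10^38 m³
T = 2π √(a³/GM) = 2π √((3.28081 × 10^38) / (8.20902 × 10^19)) = 2π × 1.99915 × 10^9 s
T = 1.2561 × 10^10 s ≈ 398 years

Final answer: 398 years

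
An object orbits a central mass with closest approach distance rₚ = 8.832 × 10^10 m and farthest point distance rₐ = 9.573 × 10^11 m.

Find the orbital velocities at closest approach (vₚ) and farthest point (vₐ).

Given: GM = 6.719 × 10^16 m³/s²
rₚ = 8.832 × 10^10 m
rₐ = 9.573 × 10^11 m
GM = 6.719 × 10^16 m³/s²
a = (rₚ + rₐ)/2 = 5.2281 × 10^11 m
Vis-viva: v² = GM (2/r − 1/a)
vₚ² = 6.719 × 10^16 × (2.26449 × 10^-11 − 1.91274 × 10^-12) = 1.393 × 10^6 m²/s²
vₚ = 1180.25 m/s ≈ 1.18 km/s
vₐ² = 6.719 × 10^16 × (2.08921 × 10^-12 − 1.91274 × 10^-12) = 11856.9 m²/s²
vₐ = 108.889 m/s ≈ 108.9 m/s

Final answer: vₚ = 1.18 km/s, vₐ = 108.9 m/s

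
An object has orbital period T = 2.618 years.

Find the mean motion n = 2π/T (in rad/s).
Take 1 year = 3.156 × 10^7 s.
T = 2.618 years = 8.26241 × 10^7 s
n = 2π / (8.26241 × 10^7 s) = 7.60454 × 10^-8 rad/s ≈ 7.605 × 10^-8 rad/s

Final answer: n = 7.605 × 10^-8 rad/s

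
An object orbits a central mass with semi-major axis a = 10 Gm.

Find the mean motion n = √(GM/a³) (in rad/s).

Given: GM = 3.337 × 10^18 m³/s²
a = 10 Gm = 1 × 10^10 m
GM = 3.337 × 10^18 m³/s²
a³ = 1 × 10^30 m³
GM/a³ = (3.337 × 10^18) / (1 × 10^30) = 3.337 × 10^-12 s⁻²
n = √(GM/a³) = 1.82675 × 10^-6 rad/s ≈ 1.827 × 10^-6 rad/s

Final answer: n = 1.827 × 10^-6 rad/s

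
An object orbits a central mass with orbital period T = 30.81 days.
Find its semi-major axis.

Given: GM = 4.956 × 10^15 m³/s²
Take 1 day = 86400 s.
T = 30.81 days = 2.66198 × 10^6 s
GM = 4.956 × 10^15 m³/s²
Kepler's third law: a³ = GM T² / (4π²)
T² = 7.08616 × 10^12 s²
a³ = (4.956 × 10^15) × (7.08616 × 10^12) / (4π²) = 8.89575 × 10^26 m³
a = (a³)^(1/3) = 9.61747 × 10^8 m ≈ 961.7 Mm

Final answer: 961.7 Mm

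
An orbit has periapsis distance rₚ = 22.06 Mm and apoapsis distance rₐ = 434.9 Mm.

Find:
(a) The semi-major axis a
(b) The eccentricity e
rₚ = 22.06 Mm = 2.206 × 10^7 m
rₐ = 434.9 Mm = 4.349 × 10^8 m
(a) a = (rₚ + rₐ)/2 = 2.2848 × 10^8 m ≈ 228.5 Mm
(b) e = (rₐ − rₚ)/(rₐ + rₚ) = (4.1284 × 10^8) / (4.5696 × 10^8) = 0.903449

Final answer:
(a) a = 228.5 Mm
(b) e = 0.9034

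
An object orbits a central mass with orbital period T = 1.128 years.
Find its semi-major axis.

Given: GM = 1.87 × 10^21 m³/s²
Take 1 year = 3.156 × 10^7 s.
T = 1.128 years = 3.55997 × 10^7 s
GM = 1.87 × 10^21 m³/s²
Kepler's third law: a³ = GM T² / (4π²)
T² = 1.26734 × 10^15 s²
a³ = (1.87 × 10^21) × (1.26734 × 10^15) / (4π²) = 6.00308 × 10^34 m³
a = (a³)^(1/3) = 3.91554 × 10^11 m ≈ 391.6 Gm

Final answer: 391.6 Gm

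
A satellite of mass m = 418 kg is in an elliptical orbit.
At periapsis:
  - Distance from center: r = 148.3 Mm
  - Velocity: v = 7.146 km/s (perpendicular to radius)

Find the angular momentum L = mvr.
r = 148.3 Mm = 1.483 × 10^8 m
v = 7.146 km/s = 7146 m/s
vr = 7146 × 1.483 × 10^8 = 1.05975 × 10^12 m²/s
L = m × vr = 418 × 1.05975 × 10^12 = 4.42976 × 10^14 kg·m²/s ≈ 4.43 × 10^14 kg·m²/s

Final answer: L = 4.43 × 10^14 kg·m²/s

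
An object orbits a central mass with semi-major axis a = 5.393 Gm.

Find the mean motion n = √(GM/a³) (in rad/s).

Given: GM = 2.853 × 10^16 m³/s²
a = 5.393 Gm = 5.393 × 10^9 m
GM = 2.853 × 10^16 m³/s²
a³ = 1.56852 × 10^29 m³
GM/a³ = (2.853 × 10^16) / (1.56852 × 10^29) = 1.81891 × 10^-13 s⁻²
n = √(GM/a³) = 4.26486 × 10^-7 rad/s ≈ 4.265 × 10^-7 rad/s

Final answer: n = 4.265 × 10^-7 rad/s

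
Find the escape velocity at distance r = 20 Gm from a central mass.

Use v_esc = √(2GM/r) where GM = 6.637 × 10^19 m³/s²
r = 20 Gm = 2 × 10^10 m
GM = 6.637 × 10^19 m³/s²
2GM/r = 2 × (6.637 × 10^19) / (2 × 10^10) = 6.637 × 10^9 m²/s²
v_esc = √(2GM/r) = 81467.8 m/s ≈ 81.47 km/s

Final answer: 81.47 km/s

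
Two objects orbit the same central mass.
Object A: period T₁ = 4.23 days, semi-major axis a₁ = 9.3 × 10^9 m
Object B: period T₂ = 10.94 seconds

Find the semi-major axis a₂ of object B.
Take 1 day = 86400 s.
T₁ = 4.23 days = 365472 s
T₂ = 10.94 seconds
a₁ = 9.3 × 10^9 m
Kepler's third law: (T₂/T₁)² = (a₂/a₁)³  ⇒  a₂ = a₁ (T₂/T₁)^(2/3)
T₂/T₁ = 2.99339 × 10^-5
(T₂/T₁)^(2/3) = 0.000964071
a₂ = 9.3 × 10^9 m × 0.000964071 = 8.96586 × 10^6 m ≈ 8.966 × 10^6 m

Final answer: a₂ = 8.966 × 10^6 m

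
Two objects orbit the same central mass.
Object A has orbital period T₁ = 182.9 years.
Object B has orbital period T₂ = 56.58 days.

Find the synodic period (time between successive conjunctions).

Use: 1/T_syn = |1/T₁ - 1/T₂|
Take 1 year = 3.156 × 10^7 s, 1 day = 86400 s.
T₁ = 182.9 years = 5.77232 × 10^9 s
T₂ = 56.58 days = 4.88851 × 10^6 s
1/T₁ = 1.7324 × 10^-10 s⁻¹
1/T₂ = 2.04561 × 10^-7 s⁻¹
|1/T₁ − 1/T₂| = 2.04388 × 10^-7 s⁻¹
T_syn = 1 / |1/T₁ − 1/T₂| = 4.89266 × 10^6 s ≈ 56.63 days

Final answer: T_syn = 56.63 days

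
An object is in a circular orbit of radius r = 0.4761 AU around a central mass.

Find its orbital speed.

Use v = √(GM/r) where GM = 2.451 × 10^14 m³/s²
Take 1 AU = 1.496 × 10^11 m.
r = 0.4761 AU = 7.12246 × 10^10 m
GM = 2.451 × 10^14 m³/s²
GM/r = (2.451 × 10^14) / (7.12246 × 10^10) = 3441.23 m²/s²
v = √(GM/r) = 58.662 m/s ≈ 58.66 m/s

Final answer: 58.66 m/s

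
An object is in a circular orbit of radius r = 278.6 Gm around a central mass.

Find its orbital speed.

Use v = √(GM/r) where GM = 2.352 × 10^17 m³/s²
r = 278.6 Gm = 2.786 × 10^11 m
GM = 2.352 × 10^17 m³/s²
GM/r = (2.352 × 10^17) / (2.786 × 10^11) = 844221 m²/s²
v = √(GM/r) = 918.815 m/s ≈ 918.8 m/s

Final answer: 918.8 m/s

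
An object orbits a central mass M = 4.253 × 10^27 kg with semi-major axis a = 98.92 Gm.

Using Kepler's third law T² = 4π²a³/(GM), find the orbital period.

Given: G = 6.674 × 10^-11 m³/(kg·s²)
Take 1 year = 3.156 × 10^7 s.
M = 4.253 × 10^27 kg
GM = G × M = 6.674 × 10^-11 × 4.253 × 10^27 = 2.83845 × 10^17 m³/s²
a = 98.92 Gm = 9.892 × 10^10 m
a³ = 9.67949 × 10^32 m³
T = 2π √(a³/GM) = 2π √((9.67949 × 10^32) / (2.83845 × 10^17)) = 2π × 5.83963 × 10^7 s
T = 3.66915 × 10^8 s ≈ 11.63 years

Final answer: 11.63 years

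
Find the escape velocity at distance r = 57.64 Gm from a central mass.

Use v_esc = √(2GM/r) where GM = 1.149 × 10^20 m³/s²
r = 57.64 Gm = 5.764 × 10^10 m
GM = 1.149 × 10^20 m³/s²
2GM/r = 2 × (1.149 × 10^20) / (5.764 × 10^10) = 3.98681 × 10^9 m²/s²
v_esc = √(2GM/r) = 63141.2 m/s ≈ 63.14 km/s

Final answer: 63.14 km/s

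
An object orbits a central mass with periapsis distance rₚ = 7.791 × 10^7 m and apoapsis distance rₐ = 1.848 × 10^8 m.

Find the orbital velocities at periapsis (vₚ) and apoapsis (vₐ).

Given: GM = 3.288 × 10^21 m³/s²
rₚ = 7.791 × 10^7 m
rₐ = 1.848 × 10^8 m
GM = 3.288 × 10^21 m³/s²
a = (rₚ + rₐ)/2 = 1.31355 × 10^8 m
Vis-viva: v² = GM (2/r − 1/a)
vₚ² = 3.288 × 10^21 × (2.56706 × 10^-8 − 7.61296 × 10^-9) = 5.93737 × 10^13 m²/s²
vₚ = 7.70543 × 10^6 m/s ≈ 7705 km/s
vₐ² = 3.288 × 10^21 × (1.08225 × 10^-8 − 7.61296 × 10^-9) = 1.0553 × 10^13 m²/s²
vₐ = 3.24854 × 10^6 m/s ≈ 3249 km/s

Final answer: vₚ = 7705 km/s, vₐ = 3249 km/s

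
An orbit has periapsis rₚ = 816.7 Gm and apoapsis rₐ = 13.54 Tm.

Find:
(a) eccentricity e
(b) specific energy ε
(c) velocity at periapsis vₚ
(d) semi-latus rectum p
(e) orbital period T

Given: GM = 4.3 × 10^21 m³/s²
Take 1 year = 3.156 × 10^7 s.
rₚ = 816.7 Gm = 8.167 × 10^11 m
rₐ = 13.54 Tm = 1.354 × 10^13 m
GM = 4.3 × 10^21 m³/s²
a = (rₚ + rₐ)/2 = 7.17835 × 10^12 m
e = (rₐ − rₚ)/(rₐ + rₚ) = (1.27233 × 10^13) / (1.43567 × 10^13) = 0.886227
(a) e = 0.886227 ≈ 0.8862
(b) 2a = 1.43567 × 10^13 m;  ε = −GM/(2a) = -2.99512 × 10^8 J/kg ≈ -299.5 MJ/kg
(c) vₚ² = GM (2/rₚ − 1/a) = 4.3 × 10^21 × (2.44888 × 10^-12 − 1.39308 × 10^-13) = 9.93116 × 10^9 m²/s²;  vₚ = 99655.2 m/s ≈ 99.66 km/s
(d) 1 − e² = 0.214601;  p = a(1 − e²) = 7.17835 × 10^12 × 0.214601 = 1.54048 × 10^12 m ≈ 1.54 Tm
(e) a³ = 3.69891 × 10^38 m³;  T = 2π √(a³/GM) = 2π × 2.93294 × 10^8 s = 1.84282 × 10^9 s ≈ 58.39 years

Final answer:
(a) eccentricity e = 0.8862
(b) specific energy ε = -299.5 MJ/kg
(c) velocity at periapsis vₚ = 99.66 km/s
(d) semi-latus rectum p = 1.54 Tm
(e) orbital period T = 58.39 years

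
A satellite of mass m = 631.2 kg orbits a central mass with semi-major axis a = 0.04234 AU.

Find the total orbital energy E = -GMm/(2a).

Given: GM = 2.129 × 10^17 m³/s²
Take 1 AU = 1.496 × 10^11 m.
a = 0.04234 AU = 6.33406 × 10^9 m
GM = 2.129 × 10^17 m³/s²
2a = 1.26681 × 10^10 m
GMm = 2.129 × 10^17 × 631.2 = 1.34382 × 10^20 m³·kg/s²
E = −GMm/(2a) = -1.06079 × 10^10 J ≈ -10.61 GJ

Final answer: -10.61 GJ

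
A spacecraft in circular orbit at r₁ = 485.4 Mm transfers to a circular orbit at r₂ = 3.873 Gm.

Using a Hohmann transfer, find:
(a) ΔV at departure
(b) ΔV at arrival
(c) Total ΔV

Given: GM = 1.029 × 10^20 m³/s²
r₁ = 485.4 Mm = 4.854 × 10^8 m
r₂ = 3.873 Gm = 3.873 × 10^9 m
GM = 1.029 × 10^20 m³/s²
Transfer ellipse: a_t = (r₁ + r₂)/2 = 2.1792 × 10^9 m
Circular speed at r₁: v₁ = √(GM/r₁) = 460424 m/s
Transfer speed at r₁ (periapsis): v₁ₜ = √(GM(2/r₁ − 1/a_t)) = 613809 m/s
(a) ΔV₁ = v₁ₜ − v₁ = 153385 m/s ≈ 153.4 km/s
Circular speed at r₂: v₂ = √(GM/r₂) = 162999 m/s
Transfer speed at r₂ (apoapsis): v₂ₜ = √(GM(2/r₂ − 1/a_t)) = 76928.1 m/s
(b) ΔV₂ = v₂ − v₂ₜ = 86070.5 m/s ≈ 86.07 km/s
(c) ΔV_total = ΔV₁ + ΔV₂ = 239455 m/s ≈ 239.5 km/s

Final answer:
(a) ΔV₁ = 153.4 km/s
(b) ΔV₂ = 86.07 km/s
(c) ΔV_total = 239.5 km/s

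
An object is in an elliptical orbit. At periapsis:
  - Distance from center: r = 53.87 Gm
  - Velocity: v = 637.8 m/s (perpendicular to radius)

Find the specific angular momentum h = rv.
r = 53.87 Gm = 5.387 × 10^10 m
v = 637.8 m/s
h = rv = 5.387 × 10^10 × 637.8 = 3.43583 × 10^13 m²/s ≈ 3.436 × 10^13 m²/s

Final answer: h = 3.436 × 10^13 m²/s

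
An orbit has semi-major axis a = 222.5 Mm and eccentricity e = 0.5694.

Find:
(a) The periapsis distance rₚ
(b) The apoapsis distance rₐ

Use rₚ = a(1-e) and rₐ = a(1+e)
a = 222.5 Mm = 2.225 × 10^8 m
e = 0.5694:  1 − e = 0.4306,  1 + e = 1.5694
(a) rₚ = a(1 − e) = 2.225 × 10^8 m × 0.4306 = 9.58085 × 10^7 m ≈ 95.81 Mm
(b) rₐ = a(1 + e) = 2.225 × 10^8 m × 1.5694 = 3.49192 × 10^8 m ≈ 349.2 Mm

Final answer:
(a) rₚ = 95.81 Mm
(b) rₐ = 349.2 Mm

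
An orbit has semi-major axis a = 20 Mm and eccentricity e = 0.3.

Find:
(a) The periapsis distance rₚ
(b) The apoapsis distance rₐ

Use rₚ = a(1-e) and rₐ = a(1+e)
a = 20 Mm = 2 × 10^7 m
e = 0.3:  1 − e = 0.7,  1 + e = 1.3
(a) rₚ = a(1 − e) = 2 × 10^7 m × 0.7 = 1.4 × 10^7 m ≈ 14 Mm
(b) rₐ = a(1 + e) = 2 × 10^7 m × 1.3 = 2.6 × 10^7 m ≈ 26 Mm

Final answer:
(a) rₚ = 14 Mm
(b) rₐ = 26 Mm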